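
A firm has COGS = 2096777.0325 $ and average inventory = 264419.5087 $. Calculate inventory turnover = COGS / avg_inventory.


Turnover = 2096777.0325 / 264419.5087 = 7.9297

7.9297


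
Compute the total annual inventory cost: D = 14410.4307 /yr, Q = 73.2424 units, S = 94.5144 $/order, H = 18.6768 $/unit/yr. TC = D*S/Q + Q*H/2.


Ordering cost = D*S/Q = 18595.6934
Holding cost = Q*H/2 = 683.9668
TC = 18595.6934 + 683.9668 = 19279.6602

19279.6602 $/yr


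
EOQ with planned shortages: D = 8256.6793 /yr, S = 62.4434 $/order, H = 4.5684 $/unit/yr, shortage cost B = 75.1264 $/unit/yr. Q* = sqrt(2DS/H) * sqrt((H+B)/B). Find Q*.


sqrt(2DS/H) = 475.0933
sqrt((H+B)/B) = 1.0300
Q* = 475.0933 * 1.0300 = 489.3252

489.3252 units


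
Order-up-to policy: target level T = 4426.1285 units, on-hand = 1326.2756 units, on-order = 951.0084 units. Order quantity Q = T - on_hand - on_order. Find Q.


Inventory position = OH + OO = 1326.2756 + 951.0084 = 2277.2840
Q = 4426.1285 - 2277.2840 = 2148.8445

2148.8445 units


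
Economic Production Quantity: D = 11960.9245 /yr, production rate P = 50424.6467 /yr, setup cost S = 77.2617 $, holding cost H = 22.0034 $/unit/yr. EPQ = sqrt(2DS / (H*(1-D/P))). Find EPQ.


1 - D/P = 1 - 0.2372 = 0.7628
H*(1-D/P) = 16.7841
2DS = 1848242.7209
EPQ = sqrt(110118.6213) = 331.8413

331.8413 units


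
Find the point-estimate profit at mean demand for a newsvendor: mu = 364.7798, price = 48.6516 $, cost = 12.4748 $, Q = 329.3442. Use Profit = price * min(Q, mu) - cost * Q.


Sales at mu = min(329.3442, 364.7798) = 329.3442
Revenue = 48.6516 * 329.3442 = 16023.1223
Total cost = 12.4748 * 329.3442 = 4108.5030
Profit = 16023.1223 - 4108.5030 = 11914.6193

11914.6193 $


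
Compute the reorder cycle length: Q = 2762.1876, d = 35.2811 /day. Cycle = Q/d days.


Cycle = 2762.1876 / 35.2811 = 78.2909

78.2909 days


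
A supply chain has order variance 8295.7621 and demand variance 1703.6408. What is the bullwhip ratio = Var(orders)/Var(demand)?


BW = 8295.7621 / 1703.6408 = 4.8694

4.8694


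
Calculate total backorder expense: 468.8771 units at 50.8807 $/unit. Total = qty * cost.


Total = 468.8771 * 50.8807 = 23856.7951

23856.7951 $


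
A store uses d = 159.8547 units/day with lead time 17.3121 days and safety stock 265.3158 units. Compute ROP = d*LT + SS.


d*LT = 159.8547 * 17.3121 = 2767.4206
ROP = 2767.4206 + 265.3158 = 3032.7364

3032.7364 units


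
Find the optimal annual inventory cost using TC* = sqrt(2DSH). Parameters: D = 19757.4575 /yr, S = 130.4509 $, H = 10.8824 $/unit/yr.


2*D*S*H = 56096119.1448
TC* = sqrt(56096119.1448) = 7489.7343

7489.7343 $/yr


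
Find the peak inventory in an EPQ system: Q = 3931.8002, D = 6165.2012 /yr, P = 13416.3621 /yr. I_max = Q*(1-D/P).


D/P = 0.4595
1 - D/P = 0.5405
I_max = 3931.8002 * 0.5405 = 2125.0258

2125.0258 units


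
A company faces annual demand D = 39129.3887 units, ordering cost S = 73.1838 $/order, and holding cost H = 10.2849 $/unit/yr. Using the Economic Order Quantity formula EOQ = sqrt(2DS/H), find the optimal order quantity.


2*D*S = 2 * 39129.3887 * 73.1838 = 5727274.7135
2*D*S/H = 556862.4599
EOQ = sqrt(556862.4599) = 746.2322

746.2322 units


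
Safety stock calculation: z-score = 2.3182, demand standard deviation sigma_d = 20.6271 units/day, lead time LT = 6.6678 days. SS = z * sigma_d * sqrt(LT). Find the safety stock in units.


sqrt(LT) = sqrt(6.6678) = 2.5822
SS = 2.3182 * 20.6271 * 2.5822 = 123.4754

123.4754 units


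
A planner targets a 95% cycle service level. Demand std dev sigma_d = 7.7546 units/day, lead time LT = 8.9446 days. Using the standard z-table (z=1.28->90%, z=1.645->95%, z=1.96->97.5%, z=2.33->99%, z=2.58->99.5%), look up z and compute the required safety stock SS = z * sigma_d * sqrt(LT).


From the table, SL = 95% corresponds to z = 1.645
sqrt(LT) = sqrt(8.9446) = 2.9908
SS = 1.645 * 7.7546 * 2.9908 = 38.1510

38.1510 units


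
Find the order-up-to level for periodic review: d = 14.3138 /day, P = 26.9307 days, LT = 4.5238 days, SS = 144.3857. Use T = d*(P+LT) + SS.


P + LT = 31.4545
d*(P+LT) = 14.3138 * 31.4545 = 450.2334
T = 450.2334 + 144.3857 = 594.6191

594.6191 units


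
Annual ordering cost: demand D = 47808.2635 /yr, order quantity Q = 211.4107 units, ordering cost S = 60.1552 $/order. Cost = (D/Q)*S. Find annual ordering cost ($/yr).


Number of orders = D/Q = 226.1393
Cost = 226.1393 * 60.1552 = 13603.4536

13603.4536 $/yr


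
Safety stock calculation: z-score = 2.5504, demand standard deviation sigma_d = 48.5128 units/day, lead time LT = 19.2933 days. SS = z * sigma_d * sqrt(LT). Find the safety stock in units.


sqrt(LT) = sqrt(19.2933) = 4.3924
SS = 2.5504 * 48.5128 * 4.3924 = 543.4604

543.4604 units


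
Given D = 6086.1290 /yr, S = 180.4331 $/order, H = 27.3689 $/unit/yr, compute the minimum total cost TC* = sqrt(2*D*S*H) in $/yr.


2*D*S*H = 60109719.6579
TC* = sqrt(60109719.6579) = 7753.0458

7753.0458 $/yr


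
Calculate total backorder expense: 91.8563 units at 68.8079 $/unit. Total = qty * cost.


Total = 91.8563 * 68.8079 = 6320.4391

6320.4391 $


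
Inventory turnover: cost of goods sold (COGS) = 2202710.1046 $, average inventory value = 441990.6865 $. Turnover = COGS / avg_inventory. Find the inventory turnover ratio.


Turnover = 2202710.1046 / 441990.6865 = 4.9836

4.9836


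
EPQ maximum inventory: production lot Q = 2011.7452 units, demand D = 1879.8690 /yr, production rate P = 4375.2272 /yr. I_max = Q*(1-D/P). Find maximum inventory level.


D/P = 0.4297
1 - D/P = 0.5703
I_max = 2011.7452 * 0.5703 = 1147.3747

1147.3747 units


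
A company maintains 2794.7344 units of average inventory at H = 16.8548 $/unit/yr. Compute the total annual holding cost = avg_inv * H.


Cost = 2794.7344 * 16.8548 = 47104.6894

47104.6894 $/yr


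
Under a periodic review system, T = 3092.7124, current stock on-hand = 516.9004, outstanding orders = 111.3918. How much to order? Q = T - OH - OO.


Inventory position = OH + OO = 516.9004 + 111.3918 = 628.2922
Q = 3092.7124 - 628.2922 = 2464.4202

2464.4202 units


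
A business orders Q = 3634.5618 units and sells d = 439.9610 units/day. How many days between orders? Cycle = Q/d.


Cycle = 3634.5618 / 439.9610 = 8.2611

8.2611 days


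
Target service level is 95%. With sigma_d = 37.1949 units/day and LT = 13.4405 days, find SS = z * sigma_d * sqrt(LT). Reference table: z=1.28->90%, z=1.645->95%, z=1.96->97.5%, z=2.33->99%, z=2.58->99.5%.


From the table, SL = 95% corresponds to z = 1.645
sqrt(LT) = sqrt(13.4405) = 3.6661
SS = 1.645 * 37.1949 * 3.6661 = 224.3143

224.3143 units


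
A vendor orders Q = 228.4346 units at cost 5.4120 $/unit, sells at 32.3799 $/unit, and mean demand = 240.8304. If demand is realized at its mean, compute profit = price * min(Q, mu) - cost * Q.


Sales at mu = min(228.4346, 240.8304) = 228.4346
Revenue = 32.3799 * 228.4346 = 7396.6895
Total cost = 5.4120 * 228.4346 = 1236.2881
Profit = 7396.6895 - 1236.2881 = 6160.4014

6160.4014 $


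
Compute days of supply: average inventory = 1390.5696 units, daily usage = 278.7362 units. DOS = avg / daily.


DOS = 1390.5696 / 278.7362 = 4.9888

4.9888 days


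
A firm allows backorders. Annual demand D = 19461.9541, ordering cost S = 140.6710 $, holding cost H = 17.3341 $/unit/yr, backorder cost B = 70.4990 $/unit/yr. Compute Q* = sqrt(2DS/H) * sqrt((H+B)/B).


sqrt(2DS/H) = 562.0305
sqrt((H+B)/B) = 1.1162
Q* = 562.0305 * 1.1162 = 627.3321

627.3321 units


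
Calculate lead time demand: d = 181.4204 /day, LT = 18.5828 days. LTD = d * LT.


LTD = 181.4204 * 18.5828 = 3371.2990

3371.2990 units


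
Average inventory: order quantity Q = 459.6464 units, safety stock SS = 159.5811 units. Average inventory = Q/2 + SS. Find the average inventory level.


Q/2 = 229.8232
Avg = 229.8232 + 159.5811 = 389.4043

389.4043 units


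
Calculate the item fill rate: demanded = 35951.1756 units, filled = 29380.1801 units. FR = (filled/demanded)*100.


FR = 29380.1801 / 35951.1756 * 100 = 81.7224

81.7224%


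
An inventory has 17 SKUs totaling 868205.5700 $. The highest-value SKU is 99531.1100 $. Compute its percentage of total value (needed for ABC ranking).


Top item = 99531.1100
Total = 868205.5700
Percentage = 99531.1100 / 868205.5700 * 100 = 11.4640

11.4640%


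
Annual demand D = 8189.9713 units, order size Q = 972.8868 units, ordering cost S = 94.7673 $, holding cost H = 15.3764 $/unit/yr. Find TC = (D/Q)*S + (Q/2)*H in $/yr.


Ordering cost = D*S/Q = 797.7716
Holding cost = Q*H/2 = 7479.7483
TC = 797.7716 + 7479.7483 = 8277.5199

8277.5199 $/yr


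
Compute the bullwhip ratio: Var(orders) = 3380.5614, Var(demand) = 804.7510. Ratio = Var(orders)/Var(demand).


BW = 3380.5614 / 804.7510 = 4.2008

4.2008


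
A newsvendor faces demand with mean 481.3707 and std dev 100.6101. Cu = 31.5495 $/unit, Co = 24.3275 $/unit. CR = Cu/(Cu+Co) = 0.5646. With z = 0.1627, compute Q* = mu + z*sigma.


CR = Cu/(Cu+Co) = 31.5495/(31.5495+24.3275) = 0.5646
z = 0.1627
Q* = 481.3707 + 0.1627 * 100.6101 = 497.7400

497.7400 units


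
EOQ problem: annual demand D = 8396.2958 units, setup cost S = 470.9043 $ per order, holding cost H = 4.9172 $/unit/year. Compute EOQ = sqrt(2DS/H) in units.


2*D*S = 2 * 8396.2958 * 470.9043 = 7907703.5926
2*D*S/H = 1608172.0476
EOQ = sqrt(1608172.0476) = 1268.1372

1268.1372 units


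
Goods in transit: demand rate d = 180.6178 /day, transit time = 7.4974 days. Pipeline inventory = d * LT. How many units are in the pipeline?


Pipeline = 180.6178 * 7.4974 = 1354.1639

1354.1639 units


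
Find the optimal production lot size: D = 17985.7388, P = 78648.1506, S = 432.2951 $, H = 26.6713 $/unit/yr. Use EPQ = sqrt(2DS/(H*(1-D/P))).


1 - D/P = 1 - 0.2287 = 0.7713
H*(1-D/P) = 20.5719
2DS = 15550293.5062
EPQ = sqrt(755898.0901) = 869.4240

869.4240 units


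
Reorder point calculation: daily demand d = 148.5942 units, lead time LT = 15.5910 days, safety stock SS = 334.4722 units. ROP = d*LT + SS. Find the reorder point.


d*LT = 148.5942 * 15.5910 = 2316.7322
ROP = 2316.7322 + 334.4722 = 2651.2044

2651.2044 units


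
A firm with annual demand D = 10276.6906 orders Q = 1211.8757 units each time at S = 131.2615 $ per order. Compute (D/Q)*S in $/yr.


Number of orders = D/Q = 8.4800
Cost = 8.4800 * 131.2615 = 1113.0959

1113.0959 $/yr


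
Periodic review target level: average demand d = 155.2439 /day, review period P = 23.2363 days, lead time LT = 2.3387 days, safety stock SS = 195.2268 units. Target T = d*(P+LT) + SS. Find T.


P + LT = 25.5750
d*(P+LT) = 155.2439 * 25.5750 = 3970.3627
T = 3970.3627 + 195.2268 = 4165.5895

4165.5895 units


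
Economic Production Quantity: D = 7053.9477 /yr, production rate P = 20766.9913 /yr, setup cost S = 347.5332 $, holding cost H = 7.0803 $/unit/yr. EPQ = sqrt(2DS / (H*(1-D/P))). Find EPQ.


1 - D/P = 1 - 0.3397 = 0.6603
H*(1-D/P) = 4.6753
2DS = 4902962.0336
EPQ = sqrt(1048688.7156) = 1024.0550

1024.0550 units


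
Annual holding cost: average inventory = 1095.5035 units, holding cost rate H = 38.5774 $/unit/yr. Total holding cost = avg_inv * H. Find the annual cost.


Cost = 1095.5035 * 38.5774 = 42261.6767

42261.6767 $/yr


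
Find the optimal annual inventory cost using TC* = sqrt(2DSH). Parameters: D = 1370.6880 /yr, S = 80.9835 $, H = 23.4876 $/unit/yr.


2*D*S*H = 5214393.3703
TC* = sqrt(5214393.3703) = 2283.5046

2283.5046 $/yr


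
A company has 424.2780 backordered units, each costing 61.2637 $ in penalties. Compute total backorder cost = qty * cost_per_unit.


Total = 424.2780 * 61.2637 = 25992.8401

25992.8401 $


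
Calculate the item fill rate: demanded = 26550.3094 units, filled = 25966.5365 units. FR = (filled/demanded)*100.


FR = 25966.5365 / 26550.3094 * 100 = 97.8013

97.8013%


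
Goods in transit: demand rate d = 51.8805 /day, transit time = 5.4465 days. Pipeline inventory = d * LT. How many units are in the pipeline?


Pipeline = 51.8805 * 5.4465 = 282.5671

282.5671 units


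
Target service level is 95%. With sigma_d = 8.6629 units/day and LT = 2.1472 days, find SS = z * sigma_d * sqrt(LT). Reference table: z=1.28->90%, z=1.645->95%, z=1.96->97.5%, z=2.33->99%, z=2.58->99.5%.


From the table, SL = 95% corresponds to z = 1.645
sqrt(LT) = sqrt(2.1472) = 1.4653
SS = 1.645 * 8.6629 * 1.4653 = 20.8817

20.8817 units


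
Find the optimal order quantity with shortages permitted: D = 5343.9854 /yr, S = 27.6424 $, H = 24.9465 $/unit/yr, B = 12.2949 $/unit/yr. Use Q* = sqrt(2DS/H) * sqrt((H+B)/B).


sqrt(2DS/H) = 108.8255
sqrt((H+B)/B) = 1.7404
Q* = 108.8255 * 1.7404 = 189.4005

189.4005 units


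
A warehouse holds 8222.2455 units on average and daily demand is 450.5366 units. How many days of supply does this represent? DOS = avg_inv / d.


DOS = 8222.2455 / 450.5366 = 18.2499

18.2499 days


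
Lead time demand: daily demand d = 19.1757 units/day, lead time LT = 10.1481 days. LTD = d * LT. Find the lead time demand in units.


LTD = 19.1757 * 10.1481 = 194.5969

194.5969 units


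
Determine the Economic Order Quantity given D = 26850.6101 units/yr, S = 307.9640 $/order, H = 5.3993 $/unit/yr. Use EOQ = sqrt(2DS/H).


2*D*S = 2 * 26850.6101 * 307.9640 = 16538042.5777
2*D*S/H = 3062997.5326
EOQ = sqrt(3062997.5326) = 1750.1421

1750.1421 units


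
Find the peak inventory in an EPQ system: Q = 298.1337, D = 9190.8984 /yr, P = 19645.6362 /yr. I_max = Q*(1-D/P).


D/P = 0.4678
1 - D/P = 0.5322
I_max = 298.1337 * 0.5322 = 158.6566

158.6566 units


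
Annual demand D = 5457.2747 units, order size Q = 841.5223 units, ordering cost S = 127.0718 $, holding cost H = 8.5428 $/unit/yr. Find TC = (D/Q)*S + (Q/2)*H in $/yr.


Ordering cost = D*S/Q = 824.0610
Holding cost = Q*H/2 = 3594.4784
TC = 824.0610 + 3594.4784 = 4418.5394

4418.5394 $/yr


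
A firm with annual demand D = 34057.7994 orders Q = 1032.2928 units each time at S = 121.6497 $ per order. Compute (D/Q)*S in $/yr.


Number of orders = D/Q = 32.9924
Cost = 32.9924 * 121.6497 = 4013.5135

4013.5135 $/yr


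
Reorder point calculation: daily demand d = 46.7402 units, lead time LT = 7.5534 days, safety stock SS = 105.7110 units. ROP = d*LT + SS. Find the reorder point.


d*LT = 46.7402 * 7.5534 = 353.0474
ROP = 353.0474 + 105.7110 = 458.7584

458.7584 units


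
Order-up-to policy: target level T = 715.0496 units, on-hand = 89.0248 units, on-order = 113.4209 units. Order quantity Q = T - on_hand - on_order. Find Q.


Inventory position = OH + OO = 89.0248 + 113.4209 = 202.4457
Q = 715.0496 - 202.4457 = 512.6039

512.6039 units


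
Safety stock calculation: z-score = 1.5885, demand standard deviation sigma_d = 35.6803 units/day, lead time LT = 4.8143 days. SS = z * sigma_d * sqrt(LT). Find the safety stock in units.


sqrt(LT) = sqrt(4.8143) = 2.1942
SS = 1.5885 * 35.6803 * 2.1942 = 124.3605

124.3605 units


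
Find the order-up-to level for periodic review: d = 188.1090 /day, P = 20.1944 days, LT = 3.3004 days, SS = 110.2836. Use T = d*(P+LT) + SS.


P + LT = 23.4948
d*(P+LT) = 188.1090 * 23.4948 = 4419.5833
T = 4419.5833 + 110.2836 = 4529.8669

4529.8669 units


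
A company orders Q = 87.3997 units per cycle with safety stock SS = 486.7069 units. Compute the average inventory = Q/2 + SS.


Q/2 = 43.6998
Avg = 43.6998 + 486.7069 = 530.4067

530.4067 units


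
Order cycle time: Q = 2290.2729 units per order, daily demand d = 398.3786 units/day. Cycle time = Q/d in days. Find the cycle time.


Cycle = 2290.2729 / 398.3786 = 5.7490

5.7490 days


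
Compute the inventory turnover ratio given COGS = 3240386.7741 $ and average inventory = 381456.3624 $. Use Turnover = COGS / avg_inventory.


Turnover = 3240386.7741 / 381456.3624 = 8.4948

8.4948


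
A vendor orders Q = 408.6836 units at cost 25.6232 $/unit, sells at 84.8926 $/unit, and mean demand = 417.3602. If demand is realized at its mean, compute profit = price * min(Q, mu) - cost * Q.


Sales at mu = min(408.6836, 417.3602) = 408.6836
Revenue = 84.8926 * 408.6836 = 34694.2134
Total cost = 25.6232 * 408.6836 = 10471.7816
Profit = 34694.2134 - 10471.7816 = 24222.4318

24222.4318 $


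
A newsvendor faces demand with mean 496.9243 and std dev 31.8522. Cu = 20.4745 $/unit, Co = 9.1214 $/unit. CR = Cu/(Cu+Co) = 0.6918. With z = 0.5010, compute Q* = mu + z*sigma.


CR = Cu/(Cu+Co) = 20.4745/(20.4745+9.1214) = 0.6918
z = 0.5010
Q* = 496.9243 + 0.5010 * 31.8522 = 512.8823

512.8823 units


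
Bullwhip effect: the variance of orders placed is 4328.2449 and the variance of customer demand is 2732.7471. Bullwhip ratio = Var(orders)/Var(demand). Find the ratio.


BW = 4328.2449 / 2732.7471 = 1.5838

1.5838


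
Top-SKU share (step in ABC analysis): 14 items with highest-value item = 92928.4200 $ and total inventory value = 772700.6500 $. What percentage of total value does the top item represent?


Top item = 92928.4200
Total = 772700.6500
Percentage = 92928.4200 / 772700.6500 * 100 = 12.0264

12.0264%


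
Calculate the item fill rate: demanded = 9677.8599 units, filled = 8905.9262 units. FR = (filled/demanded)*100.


FR = 8905.9262 / 9677.8599 * 100 = 92.0237

92.0237%


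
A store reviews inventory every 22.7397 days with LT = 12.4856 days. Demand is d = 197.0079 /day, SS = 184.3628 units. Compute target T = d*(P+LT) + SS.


P + LT = 35.2253
d*(P+LT) = 197.0079 * 35.2253 = 6939.6624
T = 6939.6624 + 184.3628 = 7124.0252

7124.0252 units


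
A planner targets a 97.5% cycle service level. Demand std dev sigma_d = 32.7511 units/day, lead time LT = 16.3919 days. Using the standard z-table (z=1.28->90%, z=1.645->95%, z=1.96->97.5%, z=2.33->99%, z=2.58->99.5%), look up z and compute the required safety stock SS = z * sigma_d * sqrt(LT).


From the table, SL = 97.5% corresponds to z = 1.96
sqrt(LT) = sqrt(16.3919) = 4.0487
SS = 1.96 * 32.7511 * 4.0487 = 259.8942

259.8942 units


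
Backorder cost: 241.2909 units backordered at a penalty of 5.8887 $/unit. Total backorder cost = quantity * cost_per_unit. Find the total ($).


Total = 241.2909 * 5.8887 = 1420.8897

1420.8897 $


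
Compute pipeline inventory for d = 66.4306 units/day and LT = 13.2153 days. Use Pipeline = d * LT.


Pipeline = 66.4306 * 13.2153 = 877.9003

877.9003 units


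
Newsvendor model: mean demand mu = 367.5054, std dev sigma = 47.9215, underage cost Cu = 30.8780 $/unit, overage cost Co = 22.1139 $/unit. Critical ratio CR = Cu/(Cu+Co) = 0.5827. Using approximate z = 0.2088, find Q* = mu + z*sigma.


CR = Cu/(Cu+Co) = 30.8780/(30.8780+22.1139) = 0.5827
z = 0.2088
Q* = 367.5054 + 0.2088 * 47.9215 = 377.5114

377.5114 units


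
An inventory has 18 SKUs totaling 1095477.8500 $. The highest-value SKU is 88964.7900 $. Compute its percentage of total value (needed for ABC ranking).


Top item = 88964.7900
Total = 1095477.8500
Percentage = 88964.7900 / 1095477.8500 * 100 = 8.1211

8.1211%


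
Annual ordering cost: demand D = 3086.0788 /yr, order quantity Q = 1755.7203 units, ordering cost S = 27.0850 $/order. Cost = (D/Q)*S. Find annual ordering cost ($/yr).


Number of orders = D/Q = 1.7577
Cost = 1.7577 * 27.0850 = 47.6081

47.6081 $/yr


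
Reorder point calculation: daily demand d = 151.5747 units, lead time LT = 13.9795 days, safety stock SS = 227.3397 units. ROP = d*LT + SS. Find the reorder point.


d*LT = 151.5747 * 13.9795 = 2118.9385
ROP = 2118.9385 + 227.3397 = 2346.2782

2346.2782 units


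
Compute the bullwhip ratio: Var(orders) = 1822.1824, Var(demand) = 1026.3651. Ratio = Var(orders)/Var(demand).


BW = 1822.1824 / 1026.3651 = 1.7754

1.7754


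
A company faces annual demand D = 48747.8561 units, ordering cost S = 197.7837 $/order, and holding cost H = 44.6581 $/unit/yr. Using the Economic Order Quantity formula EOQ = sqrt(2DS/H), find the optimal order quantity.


2*D*S = 2 * 48747.8561 * 197.7837 = 19283062.6931
2*D*S/H = 431793.1729
EOQ = sqrt(431793.1729) = 657.1097

657.1097 units


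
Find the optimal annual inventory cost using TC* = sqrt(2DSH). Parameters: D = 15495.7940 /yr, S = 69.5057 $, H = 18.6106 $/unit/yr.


2*D*S*H = 40088944.9112
TC* = sqrt(40088944.9112) = 6331.5831

6331.5831 $/yr


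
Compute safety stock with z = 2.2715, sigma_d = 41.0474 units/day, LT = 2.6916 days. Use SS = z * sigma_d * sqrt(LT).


sqrt(LT) = sqrt(2.6916) = 1.6406
SS = 2.2715 * 41.0474 * 1.6406 = 152.9691

152.9691 units


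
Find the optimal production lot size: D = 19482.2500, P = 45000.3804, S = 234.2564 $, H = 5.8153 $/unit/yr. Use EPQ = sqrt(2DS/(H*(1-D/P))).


1 - D/P = 1 - 0.4329 = 0.5671
H*(1-D/P) = 3.2977
2DS = 9127683.4978
EPQ = sqrt(2767934.3232) = 1663.7110

1663.7110 units


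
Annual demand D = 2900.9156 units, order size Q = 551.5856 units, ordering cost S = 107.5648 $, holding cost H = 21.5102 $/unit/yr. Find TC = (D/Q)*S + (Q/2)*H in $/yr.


Ordering cost = D*S/Q = 565.7080
Holding cost = Q*H/2 = 5932.3583
TC = 565.7080 + 5932.3583 = 6498.0663

6498.0663 $/yr


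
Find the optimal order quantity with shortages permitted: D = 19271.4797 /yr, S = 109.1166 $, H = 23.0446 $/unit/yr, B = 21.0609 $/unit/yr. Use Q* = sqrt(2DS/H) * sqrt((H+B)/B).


sqrt(2DS/H) = 427.2021
sqrt((H+B)/B) = 1.4471
Q* = 427.2021 * 1.4471 = 618.2175

618.2175 units


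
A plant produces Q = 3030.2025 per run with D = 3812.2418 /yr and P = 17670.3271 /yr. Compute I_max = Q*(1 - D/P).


D/P = 0.2157
1 - D/P = 0.7843
I_max = 3030.2025 * 0.7843 = 2376.4588

2376.4588 units


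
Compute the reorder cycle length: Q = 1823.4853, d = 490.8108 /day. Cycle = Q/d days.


Cycle = 1823.4853 / 490.8108 = 3.7153

3.7153 days


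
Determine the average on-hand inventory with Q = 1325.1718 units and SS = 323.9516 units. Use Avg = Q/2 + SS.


Q/2 = 662.5859
Avg = 662.5859 + 323.9516 = 986.5375

986.5375 units


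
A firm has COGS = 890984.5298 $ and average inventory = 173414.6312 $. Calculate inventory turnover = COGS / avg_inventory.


Turnover = 890984.5298 / 173414.6312 = 5.1379

5.1379


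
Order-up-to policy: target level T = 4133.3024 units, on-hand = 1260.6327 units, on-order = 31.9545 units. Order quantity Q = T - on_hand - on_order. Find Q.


Inventory position = OH + OO = 1260.6327 + 31.9545 = 1292.5872
Q = 4133.3024 - 1292.5872 = 2840.7152

2840.7152 units


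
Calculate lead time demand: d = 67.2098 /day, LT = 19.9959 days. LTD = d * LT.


LTD = 67.2098 * 19.9959 = 1343.9204

1343.9204 units


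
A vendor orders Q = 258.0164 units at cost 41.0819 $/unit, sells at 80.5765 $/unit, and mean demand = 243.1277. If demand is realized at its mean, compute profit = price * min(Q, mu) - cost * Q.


Sales at mu = min(258.0164, 243.1277) = 243.1277
Revenue = 80.5765 * 243.1277 = 19590.3791
Total cost = 41.0819 * 258.0164 = 10599.8039
Profit = 19590.3791 - 10599.8039 = 8990.5752

8990.5752 $


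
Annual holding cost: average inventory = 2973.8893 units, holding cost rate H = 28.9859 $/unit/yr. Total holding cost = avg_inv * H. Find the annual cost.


Cost = 2973.8893 * 28.9859 = 86200.8579

86200.8579 $/yr


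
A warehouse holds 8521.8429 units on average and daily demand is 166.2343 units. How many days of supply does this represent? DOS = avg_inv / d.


DOS = 8521.8429 / 166.2343 = 51.2640

51.2640 days


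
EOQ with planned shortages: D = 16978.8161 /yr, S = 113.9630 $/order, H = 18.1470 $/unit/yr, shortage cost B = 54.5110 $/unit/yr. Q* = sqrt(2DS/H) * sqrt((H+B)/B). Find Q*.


sqrt(2DS/H) = 461.7939
sqrt((H+B)/B) = 1.1545
Q* = 461.7939 * 1.1545 = 533.1481

533.1481 units


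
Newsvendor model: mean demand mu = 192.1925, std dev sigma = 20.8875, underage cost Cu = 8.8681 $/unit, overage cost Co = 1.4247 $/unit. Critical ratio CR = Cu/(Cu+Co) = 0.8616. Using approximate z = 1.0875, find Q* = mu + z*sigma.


CR = Cu/(Cu+Co) = 8.8681/(8.8681+1.4247) = 0.8616
z = 1.0875
Q* = 192.1925 + 1.0875 * 20.8875 = 214.9077

214.9077 units


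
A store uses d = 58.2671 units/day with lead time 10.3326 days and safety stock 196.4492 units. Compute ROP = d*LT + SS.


d*LT = 58.2671 * 10.3326 = 602.0506
ROP = 602.0506 + 196.4492 = 798.4998

798.4998 units


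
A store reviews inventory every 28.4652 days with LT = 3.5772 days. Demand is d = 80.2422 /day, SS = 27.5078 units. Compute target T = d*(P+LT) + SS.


P + LT = 32.0424
d*(P+LT) = 80.2422 * 32.0424 = 2571.1527
T = 2571.1527 + 27.5078 = 2598.6605

2598.6605 units


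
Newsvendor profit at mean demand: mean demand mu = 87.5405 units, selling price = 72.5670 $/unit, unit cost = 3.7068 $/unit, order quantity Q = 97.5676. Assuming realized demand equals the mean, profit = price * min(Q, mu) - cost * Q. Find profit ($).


Sales at mu = min(97.5676, 87.5405) = 87.5405
Revenue = 72.5670 * 87.5405 = 6352.5515
Total cost = 3.7068 * 97.5676 = 361.6636
Profit = 6352.5515 - 361.6636 = 5990.8879

5990.8879 $


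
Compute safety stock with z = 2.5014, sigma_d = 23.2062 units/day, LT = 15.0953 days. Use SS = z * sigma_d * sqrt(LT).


sqrt(LT) = sqrt(15.0953) = 3.8853
SS = 2.5014 * 23.2062 * 3.8853 = 225.5319

225.5319 units


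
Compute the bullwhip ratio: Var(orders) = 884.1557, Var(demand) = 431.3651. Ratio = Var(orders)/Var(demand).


BW = 884.1557 / 431.3651 = 2.0497

2.0497


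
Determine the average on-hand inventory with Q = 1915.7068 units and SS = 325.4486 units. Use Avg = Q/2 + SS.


Q/2 = 957.8534
Avg = 957.8534 + 325.4486 = 1283.3020

1283.3020 units


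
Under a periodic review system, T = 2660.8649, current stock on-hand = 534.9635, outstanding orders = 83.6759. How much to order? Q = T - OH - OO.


Inventory position = OH + OO = 534.9635 + 83.6759 = 618.6394
Q = 2660.8649 - 618.6394 = 2042.2255

2042.2255 units


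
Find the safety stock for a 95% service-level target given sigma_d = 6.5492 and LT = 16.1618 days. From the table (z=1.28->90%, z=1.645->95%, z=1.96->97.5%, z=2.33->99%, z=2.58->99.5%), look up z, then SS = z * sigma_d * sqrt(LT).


From the table, SL = 95% corresponds to z = 1.645
sqrt(LT) = sqrt(16.1618) = 4.0202
SS = 1.645 * 6.5492 * 4.0202 = 43.3111

43.3111 units


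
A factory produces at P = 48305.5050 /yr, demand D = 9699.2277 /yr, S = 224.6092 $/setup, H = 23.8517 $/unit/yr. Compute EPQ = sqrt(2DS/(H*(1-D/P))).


1 - D/P = 1 - 0.2008 = 0.7992
H*(1-D/P) = 19.0625
2DS = 4357071.5486
EPQ = sqrt(228567.2769) = 478.0871

478.0871 units


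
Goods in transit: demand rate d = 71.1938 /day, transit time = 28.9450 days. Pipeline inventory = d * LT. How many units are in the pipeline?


Pipeline = 71.1938 * 28.9450 = 2060.7045

2060.7045 units


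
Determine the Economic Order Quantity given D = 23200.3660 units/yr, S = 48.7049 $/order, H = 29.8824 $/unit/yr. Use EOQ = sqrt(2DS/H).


2*D*S = 2 * 23200.3660 * 48.7049 = 2259943.0120
2*D*S/H = 75627.8951
EOQ = sqrt(75627.8951) = 275.0053

275.0053 units


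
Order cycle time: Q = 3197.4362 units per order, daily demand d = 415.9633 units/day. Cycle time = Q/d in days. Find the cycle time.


Cycle = 3197.4362 / 415.9633 = 7.6868

7.6868 days


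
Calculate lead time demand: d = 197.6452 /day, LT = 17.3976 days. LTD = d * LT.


LTD = 197.6452 * 17.3976 = 3438.5521

3438.5521 units


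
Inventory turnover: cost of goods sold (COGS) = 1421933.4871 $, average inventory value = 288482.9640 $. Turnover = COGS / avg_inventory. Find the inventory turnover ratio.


Turnover = 1421933.4871 / 288482.9640 = 4.9290

4.9290


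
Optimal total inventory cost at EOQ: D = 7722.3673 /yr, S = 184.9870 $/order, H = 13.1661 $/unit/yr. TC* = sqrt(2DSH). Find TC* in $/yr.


2*D*S*H = 37616536.7302
TC* = sqrt(37616536.7302) = 6133.2322

6133.2322 $/yr


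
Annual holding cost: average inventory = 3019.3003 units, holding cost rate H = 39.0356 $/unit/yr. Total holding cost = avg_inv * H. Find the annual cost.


Cost = 3019.3003 * 39.0356 = 117860.1988

117860.1988 $/yr


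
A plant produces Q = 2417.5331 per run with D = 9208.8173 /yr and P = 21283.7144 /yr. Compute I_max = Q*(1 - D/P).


D/P = 0.4327
1 - D/P = 0.5673
I_max = 2417.5331 * 0.5673 = 1371.5399

1371.5399 units


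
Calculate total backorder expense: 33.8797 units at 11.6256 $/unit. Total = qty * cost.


Total = 33.8797 * 11.6256 = 393.8718

393.8718 $


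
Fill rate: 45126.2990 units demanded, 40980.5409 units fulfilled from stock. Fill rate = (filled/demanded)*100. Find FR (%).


FR = 40980.5409 / 45126.2990 * 100 = 90.8130

90.8130%


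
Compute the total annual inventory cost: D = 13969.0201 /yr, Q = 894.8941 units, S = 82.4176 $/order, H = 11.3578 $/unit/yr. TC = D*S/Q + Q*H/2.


Ordering cost = D*S/Q = 1286.5132
Holding cost = Q*H/2 = 5082.0141
TC = 1286.5132 + 5082.0141 = 6368.5273

6368.5273 $/yr


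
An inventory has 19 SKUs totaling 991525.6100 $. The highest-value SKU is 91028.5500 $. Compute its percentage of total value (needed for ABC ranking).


Top item = 91028.5500
Total = 991525.6100
Percentage = 91028.5500 / 991525.6100 * 100 = 9.1807

9.1807%


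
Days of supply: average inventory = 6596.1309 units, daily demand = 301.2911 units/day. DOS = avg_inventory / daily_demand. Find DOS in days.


DOS = 6596.1309 / 301.2911 = 21.8929

21.8929 days


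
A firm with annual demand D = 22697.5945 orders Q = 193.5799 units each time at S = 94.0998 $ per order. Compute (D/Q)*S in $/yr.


Number of orders = D/Q = 117.2518
Cost = 117.2518 * 94.0998 = 11033.3723

11033.3723 $/yr


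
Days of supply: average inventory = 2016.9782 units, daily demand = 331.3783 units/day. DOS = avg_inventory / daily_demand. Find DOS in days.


DOS = 2016.9782 / 331.3783 = 6.0866

6.0866 days


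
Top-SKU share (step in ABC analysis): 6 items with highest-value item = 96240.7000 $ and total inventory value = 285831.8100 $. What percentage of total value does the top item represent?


Top item = 96240.7000
Total = 285831.8100
Percentage = 96240.7000 / 285831.8100 * 100 = 33.6704

33.6704%


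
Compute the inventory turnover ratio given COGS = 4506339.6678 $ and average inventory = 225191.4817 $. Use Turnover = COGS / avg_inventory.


Turnover = 4506339.6678 / 225191.4817 = 20.0111

20.0111


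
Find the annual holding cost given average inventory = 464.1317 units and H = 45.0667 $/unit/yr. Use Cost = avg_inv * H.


Cost = 464.1317 * 45.0667 = 20916.8841

20916.8841 $/yr


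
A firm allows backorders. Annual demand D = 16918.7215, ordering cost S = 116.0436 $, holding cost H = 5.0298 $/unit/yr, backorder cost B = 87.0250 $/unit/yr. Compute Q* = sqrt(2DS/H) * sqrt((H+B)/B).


sqrt(2DS/H) = 883.5559
sqrt((H+B)/B) = 1.0285
Q* = 883.5559 * 1.0285 = 908.7307

908.7307 units


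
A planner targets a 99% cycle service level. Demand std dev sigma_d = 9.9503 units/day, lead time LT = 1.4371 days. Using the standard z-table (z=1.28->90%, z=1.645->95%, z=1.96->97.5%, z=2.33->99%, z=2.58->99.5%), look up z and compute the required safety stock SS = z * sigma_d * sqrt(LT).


From the table, SL = 99% corresponds to z = 2.33
sqrt(LT) = sqrt(1.4371) = 1.1988
SS = 2.33 * 9.9503 * 1.1988 = 27.7930

27.7930 units


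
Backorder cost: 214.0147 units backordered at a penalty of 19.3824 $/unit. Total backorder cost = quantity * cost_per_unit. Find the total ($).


Total = 214.0147 * 19.3824 = 4148.1185

4148.1185 $


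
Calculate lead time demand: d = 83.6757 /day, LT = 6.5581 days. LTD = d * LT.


LTD = 83.6757 * 6.5581 = 548.7536

548.7536 units


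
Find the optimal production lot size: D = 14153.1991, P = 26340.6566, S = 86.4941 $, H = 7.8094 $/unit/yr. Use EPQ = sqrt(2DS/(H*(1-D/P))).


1 - D/P = 1 - 0.5373 = 0.4627
H*(1-D/P) = 3.6133
2DS = 2448336.4366
EPQ = sqrt(677589.8784) = 823.1585

823.1585 units


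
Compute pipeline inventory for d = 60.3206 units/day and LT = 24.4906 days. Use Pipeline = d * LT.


Pipeline = 60.3206 * 24.4906 = 1477.2877

1477.2877 units


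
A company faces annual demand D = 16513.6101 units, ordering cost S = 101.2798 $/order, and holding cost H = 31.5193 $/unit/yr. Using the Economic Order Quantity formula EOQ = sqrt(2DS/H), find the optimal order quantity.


2*D*S = 2 * 16513.6101 * 101.2798 = 3344990.2564
2*D*S/H = 106125.1442
EOQ = sqrt(106125.1442) = 325.7685

325.7685 units


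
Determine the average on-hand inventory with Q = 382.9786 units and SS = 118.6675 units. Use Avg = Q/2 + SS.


Q/2 = 191.4893
Avg = 191.4893 + 118.6675 = 310.1568

310.1568 units


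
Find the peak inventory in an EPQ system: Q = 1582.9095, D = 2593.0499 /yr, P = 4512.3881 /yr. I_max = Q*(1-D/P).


D/P = 0.5747
1 - D/P = 0.4253
I_max = 1582.9095 * 0.4253 = 673.2884

673.2884 units


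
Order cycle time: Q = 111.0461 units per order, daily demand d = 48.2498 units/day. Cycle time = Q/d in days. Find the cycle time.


Cycle = 111.0461 / 48.2498 = 2.3015

2.3015 days


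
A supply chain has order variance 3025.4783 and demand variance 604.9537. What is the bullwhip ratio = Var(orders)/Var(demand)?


BW = 3025.4783 / 604.9537 = 5.0012

5.0012


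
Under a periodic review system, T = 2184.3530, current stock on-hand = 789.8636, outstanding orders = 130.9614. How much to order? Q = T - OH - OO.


Inventory position = OH + OO = 789.8636 + 130.9614 = 920.8250
Q = 2184.3530 - 920.8250 = 1263.5280

1263.5280 units


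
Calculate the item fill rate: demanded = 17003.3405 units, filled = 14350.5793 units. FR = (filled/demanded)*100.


FR = 14350.5793 / 17003.3405 * 100 = 84.3986

84.3986%


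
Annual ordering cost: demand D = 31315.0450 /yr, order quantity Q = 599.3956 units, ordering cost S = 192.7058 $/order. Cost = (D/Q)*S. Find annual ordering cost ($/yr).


Number of orders = D/Q = 52.2444
Cost = 52.2444 * 192.7058 = 10067.7930

10067.7930 $/yr


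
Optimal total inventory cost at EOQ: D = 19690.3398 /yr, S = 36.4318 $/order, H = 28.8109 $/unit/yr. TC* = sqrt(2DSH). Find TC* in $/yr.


2*D*S*H = 41335258.7684
TC* = sqrt(41335258.7684) = 6429.2502

6429.2502 $/yr


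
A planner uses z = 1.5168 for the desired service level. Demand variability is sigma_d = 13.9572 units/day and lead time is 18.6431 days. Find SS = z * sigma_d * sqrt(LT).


sqrt(LT) = sqrt(18.6431) = 4.3178
SS = 1.5168 * 13.9572 * 4.3178 = 91.4083

91.4083 units


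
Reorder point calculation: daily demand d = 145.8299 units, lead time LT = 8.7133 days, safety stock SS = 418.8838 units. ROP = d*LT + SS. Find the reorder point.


d*LT = 145.8299 * 8.7133 = 1270.6597
ROP = 1270.6597 + 418.8838 = 1689.5435

1689.5435 units


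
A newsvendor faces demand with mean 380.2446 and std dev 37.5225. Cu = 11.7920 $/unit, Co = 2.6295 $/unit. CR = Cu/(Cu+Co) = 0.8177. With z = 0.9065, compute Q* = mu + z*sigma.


CR = Cu/(Cu+Co) = 11.7920/(11.7920+2.6295) = 0.8177
z = 0.9065
Q* = 380.2446 + 0.9065 * 37.5225 = 414.2587

414.2587 units


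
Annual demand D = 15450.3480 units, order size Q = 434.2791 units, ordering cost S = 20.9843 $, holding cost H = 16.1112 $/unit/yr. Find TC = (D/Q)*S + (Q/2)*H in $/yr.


Ordering cost = D*S/Q = 746.5585
Holding cost = Q*H/2 = 3498.3787
TC = 746.5585 + 3498.3787 = 4244.9372

4244.9372 $/yr


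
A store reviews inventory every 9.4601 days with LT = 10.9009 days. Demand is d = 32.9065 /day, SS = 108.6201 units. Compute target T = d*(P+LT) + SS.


P + LT = 20.3610
d*(P+LT) = 32.9065 * 20.3610 = 670.0092
T = 670.0092 + 108.6201 = 778.6293

778.6293 units


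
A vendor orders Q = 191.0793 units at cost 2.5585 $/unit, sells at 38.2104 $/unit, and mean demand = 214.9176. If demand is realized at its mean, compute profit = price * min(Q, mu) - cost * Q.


Sales at mu = min(191.0793, 214.9176) = 191.0793
Revenue = 38.2104 * 191.0793 = 7301.2165
Total cost = 2.5585 * 191.0793 = 488.8764
Profit = 7301.2165 - 488.8764 = 6812.3401

6812.3401 $


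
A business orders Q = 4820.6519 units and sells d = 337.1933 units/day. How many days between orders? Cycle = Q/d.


Cycle = 4820.6519 / 337.1933 = 14.2964

14.2964 days


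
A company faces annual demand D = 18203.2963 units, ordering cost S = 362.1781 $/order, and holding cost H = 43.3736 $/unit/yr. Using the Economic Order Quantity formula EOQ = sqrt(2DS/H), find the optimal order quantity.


2*D*S = 2 * 18203.2963 * 362.1781 = 13185670.5353
2*D*S/H = 304002.2164
EOQ = sqrt(304002.2164) = 551.3640

551.3640 units


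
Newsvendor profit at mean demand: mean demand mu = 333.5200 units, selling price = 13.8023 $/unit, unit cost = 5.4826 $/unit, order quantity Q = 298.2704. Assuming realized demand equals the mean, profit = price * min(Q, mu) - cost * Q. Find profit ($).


Sales at mu = min(298.2704, 333.5200) = 298.2704
Revenue = 13.8023 * 298.2704 = 4116.8175
Total cost = 5.4826 * 298.2704 = 1635.2973
Profit = 4116.8175 - 1635.2973 = 2481.5202

2481.5202 $


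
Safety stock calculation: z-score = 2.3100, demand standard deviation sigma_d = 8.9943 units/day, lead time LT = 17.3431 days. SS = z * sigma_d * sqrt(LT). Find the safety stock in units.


sqrt(LT) = sqrt(17.3431) = 4.1645
SS = 2.3100 * 8.9943 * 4.1645 = 86.5252

86.5252 units


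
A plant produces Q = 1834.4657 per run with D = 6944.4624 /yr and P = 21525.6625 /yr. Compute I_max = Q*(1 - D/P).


D/P = 0.3226
1 - D/P = 0.6774
I_max = 1834.4657 * 0.6774 = 1242.6429

1242.6429 units


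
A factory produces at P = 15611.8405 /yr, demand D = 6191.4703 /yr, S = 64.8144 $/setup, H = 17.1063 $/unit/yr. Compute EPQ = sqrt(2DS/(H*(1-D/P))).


1 - D/P = 1 - 0.3966 = 0.6034
H*(1-D/P) = 10.3221
2DS = 802592.8652
EPQ = sqrt(77754.4666) = 278.8449

278.8449 units


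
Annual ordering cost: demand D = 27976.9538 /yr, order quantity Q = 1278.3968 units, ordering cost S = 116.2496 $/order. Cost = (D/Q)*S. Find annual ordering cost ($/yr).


Number of orders = D/Q = 21.8844
Cost = 21.8844 * 116.2496 = 2544.0534

2544.0534 $/yr


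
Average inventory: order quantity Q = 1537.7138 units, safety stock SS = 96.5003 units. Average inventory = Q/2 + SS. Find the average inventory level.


Q/2 = 768.8569
Avg = 768.8569 + 96.5003 = 865.3572

865.3572 units


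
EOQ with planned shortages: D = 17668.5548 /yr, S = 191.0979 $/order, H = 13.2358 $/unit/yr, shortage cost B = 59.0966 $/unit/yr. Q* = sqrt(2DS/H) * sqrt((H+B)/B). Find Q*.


sqrt(2DS/H) = 714.2798
sqrt((H+B)/B) = 1.1063
Q* = 714.2798 * 1.1063 = 790.2301

790.2301 units


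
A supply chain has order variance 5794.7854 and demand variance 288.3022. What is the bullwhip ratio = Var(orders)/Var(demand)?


BW = 5794.7854 / 288.3022 = 20.0997

20.0997


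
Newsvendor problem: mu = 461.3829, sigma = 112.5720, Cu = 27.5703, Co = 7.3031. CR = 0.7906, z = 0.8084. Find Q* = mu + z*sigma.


CR = Cu/(Cu+Co) = 27.5703/(27.5703+7.3031) = 0.7906
z = 0.8084
Q* = 461.3829 + 0.8084 * 112.5720 = 552.3861

552.3861 units


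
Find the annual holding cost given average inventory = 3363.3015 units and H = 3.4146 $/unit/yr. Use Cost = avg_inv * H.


Cost = 3363.3015 * 3.4146 = 11484.3293

11484.3293 $/yr


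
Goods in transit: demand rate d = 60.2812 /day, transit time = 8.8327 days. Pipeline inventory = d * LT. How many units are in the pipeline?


Pipeline = 60.2812 * 8.8327 = 532.4458

532.4458 units


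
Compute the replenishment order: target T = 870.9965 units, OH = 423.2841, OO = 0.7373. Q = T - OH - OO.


Inventory position = OH + OO = 423.2841 + 0.7373 = 424.0214
Q = 870.9965 - 424.0214 = 446.9751

446.9751 units


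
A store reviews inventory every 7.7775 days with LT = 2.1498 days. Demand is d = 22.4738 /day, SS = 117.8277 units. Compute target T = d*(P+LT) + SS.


P + LT = 9.9273
d*(P+LT) = 22.4738 * 9.9273 = 223.1042
T = 223.1042 + 117.8277 = 340.9319

340.9319 units
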